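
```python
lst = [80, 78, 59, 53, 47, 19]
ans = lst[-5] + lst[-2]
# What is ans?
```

lst has length 6. Negative index -5 maps to positive index 6 + (-5) = 1. lst[1] = 78.
lst has length 6. Negative index -2 maps to positive index 6 + (-2) = 4. lst[4] = 47.
Sum: 78 + 47 = 125.

125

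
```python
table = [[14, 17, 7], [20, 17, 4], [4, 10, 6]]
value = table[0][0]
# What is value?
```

table[0] = [14, 17, 7]. Taking column 0 of that row yields 14.

14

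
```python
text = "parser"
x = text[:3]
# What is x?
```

text has length 6. The slice text[:3] selects indices [0, 1, 2] (0->'p', 1->'a', 2->'r'), giving 'par'.

'par'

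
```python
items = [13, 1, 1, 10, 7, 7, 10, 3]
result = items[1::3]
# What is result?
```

items has length 8. The slice items[1::3] selects indices [1, 4, 7] (1->1, 4->7, 7->3), giving [1, 7, 3].

[1, 7, 3]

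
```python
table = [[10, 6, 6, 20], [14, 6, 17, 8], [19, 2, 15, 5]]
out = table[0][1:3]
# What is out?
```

table[0] = [10, 6, 6, 20]. table[0] has length 4. The slice table[0][1:3] selects indices [1, 2] (1->6, 2->6), giving [6, 6].

[6, 6]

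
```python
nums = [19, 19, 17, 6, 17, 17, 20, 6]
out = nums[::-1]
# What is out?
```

nums has length 8. The slice nums[::-1] selects indices [7, 6, 5, 4, 3, 2, 1, 0] (7->6, 6->20, 5->17, 4->17, 3->6, 2->17, 1->19, 0->19), giving [6, 20, 17, 17, 6, 17, 19, 19].

[6, 20, 17, 17, 6, 17, 19, 19]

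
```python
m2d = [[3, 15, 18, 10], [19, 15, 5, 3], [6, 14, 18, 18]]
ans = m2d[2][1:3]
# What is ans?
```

m2d[2] = [6, 14, 18, 18]. m2d[2] has length 4. The slice m2d[2][1:3] selects indices [1, 2] (1->14, 2->18), giving [14, 18].

[14, 18]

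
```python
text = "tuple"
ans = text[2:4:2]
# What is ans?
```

text has length 5. The slice text[2:4:2] selects indices [2] (2->'p'), giving 'p'.

'p'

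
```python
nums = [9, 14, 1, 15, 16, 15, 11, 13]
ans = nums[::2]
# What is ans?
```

nums has length 8. The slice nums[::2] selects indices [0, 2, 4, 6] (0->9, 2->1, 4->16, 6->11), giving [9, 1, 16, 11].

[9, 1, 16, 11]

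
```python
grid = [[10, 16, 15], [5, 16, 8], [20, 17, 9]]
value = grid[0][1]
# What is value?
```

grid[0] = [10, 16, 15]. Taking column 1 of that row yields 16.

16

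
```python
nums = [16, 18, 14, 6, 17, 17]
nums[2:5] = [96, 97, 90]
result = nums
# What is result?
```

nums starts as [16, 18, 14, 6, 17, 17] (length 6). The slice nums[2:5] covers indices [2, 3, 4] with values [14, 6, 17]. Replacing that slice with [96, 97, 90] (same length) produces [16, 18, 96, 97, 90, 17].

[16, 18, 96, 97, 90, 17]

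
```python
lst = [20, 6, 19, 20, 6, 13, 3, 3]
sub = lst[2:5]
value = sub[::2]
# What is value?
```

lst has length 8. The slice lst[2:5] selects indices [2, 3, 4] (2->19, 3->20, 4->6), giving [19, 20, 6]. So sub = [19, 20, 6]. sub has length 3. The slice sub[::2] selects indices [0, 2] (0->19, 2->6), giving [19, 6].

[19, 6]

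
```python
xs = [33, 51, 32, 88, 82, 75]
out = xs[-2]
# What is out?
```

xs has length 6. Negative index -2 maps to positive index 6 + (-2) = 4. xs[4] = 82.

82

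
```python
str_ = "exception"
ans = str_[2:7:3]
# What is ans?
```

str_ has length 9. The slice str_[2:7:3] selects indices [2, 5] (2->'c', 5->'t'), giving 'ct'.

'ct'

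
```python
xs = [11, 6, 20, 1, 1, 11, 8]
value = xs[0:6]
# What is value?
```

xs has length 7. The slice xs[0:6] selects indices [0, 1, 2, 3, 4, 5] (0->11, 1->6, 2->20, 3->1, 4->1, 5->11), giving [11, 6, 20, 1, 1, 11].

[11, 6, 20, 1, 1, 11]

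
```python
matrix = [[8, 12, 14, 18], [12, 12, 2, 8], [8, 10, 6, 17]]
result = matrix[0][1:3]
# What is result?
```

matrix[0] = [8, 12, 14, 18]. matrix[0] has length 4. The slice matrix[0][1:3] selects indices [1, 2] (1->12, 2->14), giving [12, 14].

[12, 14]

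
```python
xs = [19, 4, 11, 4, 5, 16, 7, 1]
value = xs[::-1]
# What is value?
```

xs has length 8. The slice xs[::-1] selects indices [7, 6, 5, 4, 3, 2, 1, 0] (7->1, 6->7, 5->16, 4->5, 3->4, 2->11, 1->4, 0->19), giving [1, 7, 16, 5, 4, 11, 4, 19].

[1, 7, 16, 5, 4, 11, 4, 19]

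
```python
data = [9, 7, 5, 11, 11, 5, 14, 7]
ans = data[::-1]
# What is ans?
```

data has length 8. The slice data[::-1] selects indices [7, 6, 5, 4, 3, 2, 1, 0] (7->7, 6->14, 5->5, 4->11, 3->11, 2->5, 1->7, 0->9), giving [7, 14, 5, 11, 11, 5, 7, 9].

[7, 14, 5, 11, 11, 5, 7, 9]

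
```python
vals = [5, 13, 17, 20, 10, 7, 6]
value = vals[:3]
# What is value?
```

vals has length 7. The slice vals[:3] selects indices [0, 1, 2] (0->5, 1->13, 2->17), giving [5, 13, 17].

[5, 13, 17]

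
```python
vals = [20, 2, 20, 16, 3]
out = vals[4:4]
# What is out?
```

vals has length 5. The slice vals[4:4] resolves to an empty index range, so the result is [].

[]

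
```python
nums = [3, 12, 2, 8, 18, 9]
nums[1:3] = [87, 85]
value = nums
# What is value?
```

nums starts as [3, 12, 2, 8, 18, 9] (length 6). The slice nums[1:3] covers indices [1, 2] with values [12, 2]. Replacing that slice with [87, 85] (same length) produces [3, 87, 85, 8, 18, 9].

[3, 87, 85, 8, 18, 9]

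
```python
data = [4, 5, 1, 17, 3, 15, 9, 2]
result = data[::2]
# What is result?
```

data has length 8. The slice data[::2] selects indices [0, 2, 4, 6] (0->4, 2->1, 4->3, 6->9), giving [4, 1, 3, 9].

[4, 1, 3, 9]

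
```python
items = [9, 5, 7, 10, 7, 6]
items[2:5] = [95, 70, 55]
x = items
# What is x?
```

items starts as [9, 5, 7, 10, 7, 6] (length 6). The slice items[2:5] covers indices [2, 3, 4] with values [7, 10, 7]. Replacing that slice with [95, 70, 55] (same length) produces [9, 5, 95, 70, 55, 6].

[9, 5, 95, 70, 55, 6]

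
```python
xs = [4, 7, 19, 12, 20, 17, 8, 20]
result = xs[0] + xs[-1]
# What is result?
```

xs has length 8. xs[0] = 4.
xs has length 8. Negative index -1 maps to positive index 8 + (-1) = 7. xs[7] = 20.
Sum: 4 + 20 = 24.

24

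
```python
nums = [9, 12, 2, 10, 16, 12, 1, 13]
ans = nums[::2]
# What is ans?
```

nums has length 8. The slice nums[::2] selects indices [0, 2, 4, 6] (0->9, 2->2, 4->16, 6->1), giving [9, 2, 16, 1].

[9, 2, 16, 1]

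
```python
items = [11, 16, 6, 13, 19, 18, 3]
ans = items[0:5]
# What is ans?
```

items has length 7. The slice items[0:5] selects indices [0, 1, 2, 3, 4] (0->11, 1->16, 2->6, 3->13, 4->19), giving [11, 16, 6, 13, 19].

[11, 16, 6, 13, 19]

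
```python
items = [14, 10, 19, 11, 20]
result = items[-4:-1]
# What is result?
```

items has length 5. The slice items[-4:-1] selects indices [1, 2, 3] (1->10, 2->19, 3->11), giving [10, 19, 11].

[10, 19, 11]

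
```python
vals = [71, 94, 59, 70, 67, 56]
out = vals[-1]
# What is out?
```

vals has length 6. Negative index -1 maps to positive index 6 + (-1) = 5. vals[5] = 56.

56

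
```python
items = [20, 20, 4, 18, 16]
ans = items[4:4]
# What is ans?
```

items has length 5. The slice items[4:4] resolves to an empty index range, so the result is [].

[]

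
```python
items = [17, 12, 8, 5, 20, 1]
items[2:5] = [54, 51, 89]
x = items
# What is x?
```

items starts as [17, 12, 8, 5, 20, 1] (length 6). The slice items[2:5] covers indices [2, 3, 4] with values [8, 5, 20]. Replacing that slice with [54, 51, 89] (same length) produces [17, 12, 54, 51, 89, 1].

[17, 12, 54, 51, 89, 1]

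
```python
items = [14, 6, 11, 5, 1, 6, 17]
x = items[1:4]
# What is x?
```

items has length 7. The slice items[1:4] selects indices [1, 2, 3] (1->6, 2->11, 3->5), giving [6, 11, 5].

[6, 11, 5]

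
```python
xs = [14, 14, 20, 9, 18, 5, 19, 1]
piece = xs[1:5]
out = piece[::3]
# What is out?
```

xs has length 8. The slice xs[1:5] selects indices [1, 2, 3, 4] (1->14, 2->20, 3->9, 4->18), giving [14, 20, 9, 18]. So piece = [14, 20, 9, 18]. piece has length 4. The slice piece[::3] selects indices [0, 3] (0->14, 3->18), giving [14, 18].

[14, 18]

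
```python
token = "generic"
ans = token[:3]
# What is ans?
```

token has length 7. The slice token[:3] selects indices [0, 1, 2] (0->'g', 1->'e', 2->'n'), giving 'gen'.

'gen'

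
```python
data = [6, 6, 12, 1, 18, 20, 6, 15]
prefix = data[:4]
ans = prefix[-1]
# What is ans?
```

data has length 8. The slice data[:4] selects indices [0, 1, 2, 3] (0->6, 1->6, 2->12, 3->1), giving [6, 6, 12, 1]. So prefix = [6, 6, 12, 1]. Then prefix[-1] = 1.

1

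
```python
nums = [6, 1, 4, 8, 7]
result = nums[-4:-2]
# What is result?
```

nums has length 5. The slice nums[-4:-2] selects indices [1, 2] (1->1, 2->4), giving [1, 4].

[1, 4]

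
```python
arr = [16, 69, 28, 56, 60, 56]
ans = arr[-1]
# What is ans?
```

arr has length 6. Negative index -1 maps to positive index 6 + (-1) = 5. arr[5] = 56.

56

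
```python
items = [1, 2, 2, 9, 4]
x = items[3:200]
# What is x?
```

items has length 5. The slice items[3:200] selects indices [3, 4] (3->9, 4->4), giving [9, 4].

[9, 4]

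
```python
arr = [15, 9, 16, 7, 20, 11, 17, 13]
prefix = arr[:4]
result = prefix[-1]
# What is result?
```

arr has length 8. The slice arr[:4] selects indices [0, 1, 2, 3] (0->15, 1->9, 2->16, 3->7), giving [15, 9, 16, 7]. So prefix = [15, 9, 16, 7]. Then prefix[-1] = 7.

7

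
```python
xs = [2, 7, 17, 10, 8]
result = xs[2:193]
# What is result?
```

xs has length 5. The slice xs[2:193] selects indices [2, 3, 4] (2->17, 3->10, 4->8), giving [17, 10, 8].

[17, 10, 8]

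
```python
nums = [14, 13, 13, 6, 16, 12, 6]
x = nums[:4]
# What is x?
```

nums has length 7. The slice nums[:4] selects indices [0, 1, 2, 3] (0->14, 1->13, 2->13, 3->6), giving [14, 13, 13, 6].

[14, 13, 13, 6]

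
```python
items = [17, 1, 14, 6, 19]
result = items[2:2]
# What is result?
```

items has length 5. The slice items[2:2] resolves to an empty index range, so the result is [].

[]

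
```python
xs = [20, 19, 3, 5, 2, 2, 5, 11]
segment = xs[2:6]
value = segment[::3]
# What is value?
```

xs has length 8. The slice xs[2:6] selects indices [2, 3, 4, 5] (2->3, 3->5, 4->2, 5->2), giving [3, 5, 2, 2]. So segment = [3, 5, 2, 2]. segment has length 4. The slice segment[::3] selects indices [0, 3] (0->3, 3->2), giving [3, 2].

[3, 2]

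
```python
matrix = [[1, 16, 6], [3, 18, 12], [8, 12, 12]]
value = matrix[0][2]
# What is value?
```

matrix[0] = [1, 16, 6]. Taking column 2 of that row yields 6.

6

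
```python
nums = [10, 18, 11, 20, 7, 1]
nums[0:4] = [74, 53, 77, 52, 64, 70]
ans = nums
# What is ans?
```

nums starts as [10, 18, 11, 20, 7, 1] (length 6). The slice nums[0:4] covers indices [0, 1, 2, 3] with values [10, 18, 11, 20]. Replacing that slice with [74, 53, 77, 52, 64, 70] (different length) produces [74, 53, 77, 52, 64, 70, 7, 1].

[74, 53, 77, 52, 64, 70, 7, 1]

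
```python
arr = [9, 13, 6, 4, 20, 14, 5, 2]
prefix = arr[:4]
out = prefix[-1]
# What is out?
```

arr has length 8. The slice arr[:4] selects indices [0, 1, 2, 3] (0->9, 1->13, 2->6, 3->4), giving [9, 13, 6, 4]. So prefix = [9, 13, 6, 4]. Then prefix[-1] = 4.

4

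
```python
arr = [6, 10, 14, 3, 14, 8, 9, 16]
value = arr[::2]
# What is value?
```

arr has length 8. The slice arr[::2] selects indices [0, 2, 4, 6] (0->6, 2->14, 4->14, 6->9), giving [6, 14, 14, 9].

[6, 14, 14, 9]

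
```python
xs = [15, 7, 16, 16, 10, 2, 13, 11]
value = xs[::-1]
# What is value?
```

xs has length 8. The slice xs[::-1] selects indices [7, 6, 5, 4, 3, 2, 1, 0] (7->11, 6->13, 5->2, 4->10, 3->16, 2->16, 1->7, 0->15), giving [11, 13, 2, 10, 16, 16, 7, 15].

[11, 13, 2, 10, 16, 16, 7, 15]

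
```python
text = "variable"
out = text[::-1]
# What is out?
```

text has length 8. The slice text[::-1] selects indices [7, 6, 5, 4, 3, 2, 1, 0] (7->'e', 6->'l', 5->'b', 4->'a', 3->'i', 2->'r', 1->'a', 0->'v'), giving 'elbairav'.

'elbairav'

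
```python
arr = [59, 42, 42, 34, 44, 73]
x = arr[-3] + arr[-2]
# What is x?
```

arr has length 6. Negative index -3 maps to positive index 6 + (-3) = 3. arr[3] = 34.
arr has length 6. Negative index -2 maps to positive index 6 + (-2) = 4. arr[4] = 44.
Sum: 34 + 44 = 78.

78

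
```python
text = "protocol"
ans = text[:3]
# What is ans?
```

text has length 8. The slice text[:3] selects indices [0, 1, 2] (0->'p', 1->'r', 2->'o'), giving 'pro'.

'pro'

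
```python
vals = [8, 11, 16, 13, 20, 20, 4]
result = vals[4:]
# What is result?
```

vals has length 7. The slice vals[4:] selects indices [4, 5, 6] (4->20, 5->20, 6->4), giving [20, 20, 4].

[20, 20, 4]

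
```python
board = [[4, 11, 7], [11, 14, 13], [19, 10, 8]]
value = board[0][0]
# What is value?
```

board[0] = [4, 11, 7]. Taking column 0 of that row yields 4.

4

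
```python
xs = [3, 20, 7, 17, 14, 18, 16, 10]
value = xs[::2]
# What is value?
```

xs has length 8. The slice xs[::2] selects indices [0, 2, 4, 6] (0->3, 2->7, 4->14, 6->16), giving [3, 7, 14, 16].

[3, 7, 14, 16]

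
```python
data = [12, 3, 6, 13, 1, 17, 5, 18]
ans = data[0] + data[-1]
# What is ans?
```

data has length 8. data[0] = 12.
data has length 8. Negative index -1 maps to positive index 8 + (-1) = 7. data[7] = 18.
Sum: 12 + 18 = 30.

30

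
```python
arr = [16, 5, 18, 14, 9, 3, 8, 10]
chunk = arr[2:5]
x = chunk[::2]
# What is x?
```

arr has length 8. The slice arr[2:5] selects indices [2, 3, 4] (2->18, 3->14, 4->9), giving [18, 14, 9]. So chunk = [18, 14, 9]. chunk has length 3. The slice chunk[::2] selects indices [0, 2] (0->18, 2->9), giving [18, 9].

[18, 9]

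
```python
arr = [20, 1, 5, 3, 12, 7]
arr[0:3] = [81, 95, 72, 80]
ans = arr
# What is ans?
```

arr starts as [20, 1, 5, 3, 12, 7] (length 6). The slice arr[0:3] covers indices [0, 1, 2] with values [20, 1, 5]. Replacing that slice with [81, 95, 72, 80] (different length) produces [81, 95, 72, 80, 3, 12, 7].

[81, 95, 72, 80, 3, 12, 7]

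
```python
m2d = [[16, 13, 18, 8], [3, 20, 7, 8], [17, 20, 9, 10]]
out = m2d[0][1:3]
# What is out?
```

m2d[0] = [16, 13, 18, 8]. m2d[0] has length 4. The slice m2d[0][1:3] selects indices [1, 2] (1->13, 2->18), giving [13, 18].

[13, 18]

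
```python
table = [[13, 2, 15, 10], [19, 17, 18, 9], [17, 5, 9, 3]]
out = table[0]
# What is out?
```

table has 3 rows. Row 0 is [13, 2, 15, 10].

[13, 2, 15, 10]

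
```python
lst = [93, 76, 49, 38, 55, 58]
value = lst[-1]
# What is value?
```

lst has length 6. Negative index -1 maps to positive index 6 + (-1) = 5. lst[5] = 58.

58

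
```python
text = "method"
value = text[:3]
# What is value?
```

text has length 6. The slice text[:3] selects indices [0, 1, 2] (0->'m', 1->'e', 2->'t'), giving 'met'.

'met'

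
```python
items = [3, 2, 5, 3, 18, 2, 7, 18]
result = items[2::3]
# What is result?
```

items has length 8. The slice items[2::3] selects indices [2, 5] (2->5, 5->2), giving [5, 2].

[5, 2]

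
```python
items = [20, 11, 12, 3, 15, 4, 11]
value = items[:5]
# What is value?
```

items has length 7. The slice items[:5] selects indices [0, 1, 2, 3, 4] (0->20, 1->11, 2->12, 3->3, 4->15), giving [20, 11, 12, 3, 15].

[20, 11, 12, 3, 15]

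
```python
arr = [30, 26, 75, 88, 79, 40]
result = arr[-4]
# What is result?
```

arr has length 6. Negative index -4 maps to positive index 6 + (-4) = 2. arr[2] = 75.

75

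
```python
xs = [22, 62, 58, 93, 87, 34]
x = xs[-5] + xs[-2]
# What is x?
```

xs has length 6. Negative index -5 maps to positive index 6 + (-5) = 1. xs[1] = 62.
xs has length 6. Negative index -2 maps to positive index 6 + (-2) = 4. xs[4] = 87.
Sum: 62 + 87 = 149.

149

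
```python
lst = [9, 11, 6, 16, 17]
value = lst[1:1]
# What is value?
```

lst has length 5. The slice lst[1:1] resolves to an empty index range, so the result is [].

[]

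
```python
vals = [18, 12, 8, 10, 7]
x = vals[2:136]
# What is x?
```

vals has length 5. The slice vals[2:136] selects indices [2, 3, 4] (2->8, 3->10, 4->7), giving [8, 10, 7].

[8, 10, 7]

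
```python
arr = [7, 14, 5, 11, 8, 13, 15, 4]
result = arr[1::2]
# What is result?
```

arr has length 8. The slice arr[1::2] selects indices [1, 3, 5, 7] (1->14, 3->11, 5->13, 7->4), giving [14, 11, 13, 4].

[14, 11, 13, 4]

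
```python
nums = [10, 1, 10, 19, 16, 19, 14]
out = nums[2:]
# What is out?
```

nums has length 7. The slice nums[2:] selects indices [2, 3, 4, 5, 6] (2->10, 3->19, 4->16, 5->19, 6->14), giving [10, 19, 16, 19, 14].

[10, 19, 16, 19, 14]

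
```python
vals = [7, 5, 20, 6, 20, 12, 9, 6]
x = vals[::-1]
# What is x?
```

vals has length 8. The slice vals[::-1] selects indices [7, 6, 5, 4, 3, 2, 1, 0] (7->6, 6->9, 5->12, 4->20, 3->6, 2->20, 1->5, 0->7), giving [6, 9, 12, 20, 6, 20, 5, 7].

[6, 9, 12, 20, 6, 20, 5, 7]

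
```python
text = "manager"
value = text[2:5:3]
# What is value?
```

text has length 7. The slice text[2:5:3] selects indices [2] (2->'n'), giving 'n'.

'n'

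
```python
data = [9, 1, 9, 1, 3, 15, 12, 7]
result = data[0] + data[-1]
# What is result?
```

data has length 8. data[0] = 9.
data has length 8. Negative index -1 maps to positive index 8 + (-1) = 7. data[7] = 7.
Sum: 9 + 7 = 16.

16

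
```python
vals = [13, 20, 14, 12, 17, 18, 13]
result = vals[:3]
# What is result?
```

vals has length 7. The slice vals[:3] selects indices [0, 1, 2] (0->13, 1->20, 2->14), giving [13, 20, 14].

[13, 20, 14]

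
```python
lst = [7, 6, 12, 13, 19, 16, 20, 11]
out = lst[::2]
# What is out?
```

lst has length 8. The slice lst[::2] selects indices [0, 2, 4, 6] (0->7, 2->12, 4->19, 6->20), giving [7, 12, 19, 20].

[7, 12, 19, 20]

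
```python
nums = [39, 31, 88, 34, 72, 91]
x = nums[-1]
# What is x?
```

nums has length 6. Negative index -1 maps to positive index 6 + (-1) = 5. nums[5] = 91.

91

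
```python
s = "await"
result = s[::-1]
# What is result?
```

s has length 5. The slice s[::-1] selects indices [4, 3, 2, 1, 0] (4->'t', 3->'i', 2->'a', 1->'w', 0->'a'), giving 'tiawa'.

'tiawa'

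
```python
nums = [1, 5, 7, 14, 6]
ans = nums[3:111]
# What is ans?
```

nums has length 5. The slice nums[3:111] selects indices [3, 4] (3->14, 4->6), giving [14, 6].

[14, 6]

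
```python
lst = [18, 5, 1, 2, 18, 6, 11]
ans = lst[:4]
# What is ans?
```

lst has length 7. The slice lst[:4] selects indices [0, 1, 2, 3] (0->18, 1->5, 2->1, 3->2), giving [18, 5, 1, 2].

[18, 5, 1, 2]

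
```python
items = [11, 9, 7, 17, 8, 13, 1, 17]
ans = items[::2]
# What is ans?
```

items has length 8. The slice items[::2] selects indices [0, 2, 4, 6] (0->11, 2->7, 4->8, 6->1), giving [11, 7, 8, 1].

[11, 7, 8, 1]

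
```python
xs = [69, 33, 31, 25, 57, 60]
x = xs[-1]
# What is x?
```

xs has length 6. Negative index -1 maps to positive index 6 + (-1) = 5. xs[5] = 60.

60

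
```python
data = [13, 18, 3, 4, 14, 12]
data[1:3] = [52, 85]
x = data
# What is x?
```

data starts as [13, 18, 3, 4, 14, 12] (length 6). The slice data[1:3] covers indices [1, 2] with values [18, 3]. Replacing that slice with [52, 85] (same length) produces [13, 52, 85, 4, 14, 12].

[13, 52, 85, 4, 14, 12]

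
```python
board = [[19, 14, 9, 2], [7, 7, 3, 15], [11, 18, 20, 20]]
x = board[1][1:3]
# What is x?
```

board[1] = [7, 7, 3, 15]. board[1] has length 4. The slice board[1][1:3] selects indices [1, 2] (1->7, 2->3), giving [7, 3].

[7, 3]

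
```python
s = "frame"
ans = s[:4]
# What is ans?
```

s has length 5. The slice s[:4] selects indices [0, 1, 2, 3] (0->'f', 1->'r', 2->'a', 3->'m'), giving 'fram'.

'fram'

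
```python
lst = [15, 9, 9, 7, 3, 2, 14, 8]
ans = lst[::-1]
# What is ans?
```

lst has length 8. The slice lst[::-1] selects indices [7, 6, 5, 4, 3, 2, 1, 0] (7->8, 6->14, 5->2, 4->3, 3->7, 2->9, 1->9, 0->15), giving [8, 14, 2, 3, 7, 9, 9, 15].

[8, 14, 2, 3, 7, 9, 9, 15]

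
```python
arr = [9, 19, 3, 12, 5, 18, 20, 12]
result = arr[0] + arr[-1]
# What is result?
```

arr has length 8. arr[0] = 9.
arr has length 8. Negative index -1 maps to positive index 8 + (-1) = 7. arr[7] = 12.
Sum: 9 + 12 = 21.

21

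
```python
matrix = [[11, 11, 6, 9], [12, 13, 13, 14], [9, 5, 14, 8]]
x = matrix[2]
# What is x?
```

matrix has 3 rows. Row 2 is [9, 5, 14, 8].

[9, 5, 14, 8]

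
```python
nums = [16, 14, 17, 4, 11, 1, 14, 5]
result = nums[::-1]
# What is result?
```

nums has length 8. The slice nums[::-1] selects indices [7, 6, 5, 4, 3, 2, 1, 0] (7->5, 6->14, 5->1, 4->11, 3->4, 2->17, 1->14, 0->16), giving [5, 14, 1, 11, 4, 17, 14, 16].

[5, 14, 1, 11, 4, 17, 14, 16]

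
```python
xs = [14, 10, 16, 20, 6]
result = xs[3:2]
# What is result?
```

xs has length 5. The slice xs[3:2] resolves to an empty index range, so the result is [].

[]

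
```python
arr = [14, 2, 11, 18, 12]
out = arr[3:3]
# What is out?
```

arr has length 5. The slice arr[3:3] resolves to an empty index range, so the result is [].

[]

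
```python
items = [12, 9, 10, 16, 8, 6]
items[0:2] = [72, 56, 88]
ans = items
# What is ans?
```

items starts as [12, 9, 10, 16, 8, 6] (length 6). The slice items[0:2] covers indices [0, 1] with values [12, 9]. Replacing that slice with [72, 56, 88] (different length) produces [72, 56, 88, 10, 16, 8, 6].

[72, 56, 88, 10, 16, 8, 6]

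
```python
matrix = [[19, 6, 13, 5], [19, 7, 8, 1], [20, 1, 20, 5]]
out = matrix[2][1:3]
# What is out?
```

matrix[2] = [20, 1, 20, 5]. matrix[2] has length 4. The slice matrix[2][1:3] selects indices [1, 2] (1->1, 2->20), giving [1, 20].

[1, 20]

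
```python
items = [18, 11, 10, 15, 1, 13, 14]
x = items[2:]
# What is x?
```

items has length 7. The slice items[2:] selects indices [2, 3, 4, 5, 6] (2->10, 3->15, 4->1, 5->13, 6->14), giving [10, 15, 1, 13, 14].

[10, 15, 1, 13, 14]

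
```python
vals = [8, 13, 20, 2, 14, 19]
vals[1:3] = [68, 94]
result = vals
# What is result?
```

vals starts as [8, 13, 20, 2, 14, 19] (length 6). The slice vals[1:3] covers indices [1, 2] with values [13, 20]. Replacing that slice with [68, 94] (same length) produces [8, 68, 94, 2, 14, 19].

[8, 68, 94, 2, 14, 19]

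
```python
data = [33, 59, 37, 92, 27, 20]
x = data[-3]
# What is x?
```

data has length 6. Negative index -3 maps to positive index 6 + (-3) = 3. data[3] = 92.

92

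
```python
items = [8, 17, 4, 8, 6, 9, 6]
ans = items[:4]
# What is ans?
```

items has length 7. The slice items[:4] selects indices [0, 1, 2, 3] (0->8, 1->17, 2->4, 3->8), giving [8, 17, 4, 8].

[8, 17, 4, 8]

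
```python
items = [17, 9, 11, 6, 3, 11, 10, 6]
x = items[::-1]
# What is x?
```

items has length 8. The slice items[::-1] selects indices [7, 6, 5, 4, 3, 2, 1, 0] (7->6, 6->10, 5->11, 4->3, 3->6, 2->11, 1->9, 0->17), giving [6, 10, 11, 3, 6, 11, 9, 17].

[6, 10, 11, 3, 6, 11, 9, 17]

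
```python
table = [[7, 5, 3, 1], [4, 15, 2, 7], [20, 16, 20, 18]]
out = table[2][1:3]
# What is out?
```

table[2] = [20, 16, 20, 18]. table[2] has length 4. The slice table[2][1:3] selects indices [1, 2] (1->16, 2->20), giving [16, 20].

[16, 20]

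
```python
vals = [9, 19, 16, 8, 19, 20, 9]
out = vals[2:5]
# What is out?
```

vals has length 7. The slice vals[2:5] selects indices [2, 3, 4] (2->16, 3->8, 4->19), giving [16, 8, 19].

[16, 8, 19]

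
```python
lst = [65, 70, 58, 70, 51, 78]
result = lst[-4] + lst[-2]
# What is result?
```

lst has length 6. Negative index -4 maps to positive index 6 + (-4) = 2. lst[2] = 58.
lst has length 6. Negative index -2 maps to positive index 6 + (-2) = 4. lst[4] = 51.
Sum: 58 + 51 = 109.

109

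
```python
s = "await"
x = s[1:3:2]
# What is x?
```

s has length 5. The slice s[1:3:2] selects indices [1] (1->'w'), giving 'w'.

'w'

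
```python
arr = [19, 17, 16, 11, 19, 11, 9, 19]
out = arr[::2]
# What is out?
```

arr has length 8. The slice arr[::2] selects indices [0, 2, 4, 6] (0->19, 2->16, 4->19, 6->9), giving [19, 16, 19, 9].

[19, 16, 19, 9]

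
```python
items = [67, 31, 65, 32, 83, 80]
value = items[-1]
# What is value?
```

items has length 6. Negative index -1 maps to positive index 6 + (-1) = 5. items[5] = 80.

80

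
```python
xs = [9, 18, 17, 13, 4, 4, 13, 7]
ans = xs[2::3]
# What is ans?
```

xs has length 8. The slice xs[2::3] selects indices [2, 5] (2->17, 5->4), giving [17, 4].

[17, 4]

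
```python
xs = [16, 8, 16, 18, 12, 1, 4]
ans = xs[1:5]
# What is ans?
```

xs has length 7. The slice xs[1:5] selects indices [1, 2, 3, 4] (1->8, 2->16, 3->18, 4->12), giving [8, 16, 18, 12].

[8, 16, 18, 12]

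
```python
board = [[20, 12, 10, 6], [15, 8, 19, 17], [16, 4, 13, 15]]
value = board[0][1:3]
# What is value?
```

board[0] = [20, 12, 10, 6]. board[0] has length 4. The slice board[0][1:3] selects indices [1, 2] (1->12, 2->10), giving [12, 10].

[12, 10]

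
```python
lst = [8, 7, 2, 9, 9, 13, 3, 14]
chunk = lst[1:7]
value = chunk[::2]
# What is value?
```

lst has length 8. The slice lst[1:7] selects indices [1, 2, 3, 4, 5, 6] (1->7, 2->2, 3->9, 4->9, 5->13, 6->3), giving [7, 2, 9, 9, 13, 3]. So chunk = [7, 2, 9, 9, 13, 3]. chunk has length 6. The slice chunk[::2] selects indices [0, 2, 4] (0->7, 2->9, 4->13), giving [7, 9, 13].

[7, 9, 13]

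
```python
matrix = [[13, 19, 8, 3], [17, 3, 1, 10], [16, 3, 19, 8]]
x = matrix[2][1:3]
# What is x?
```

matrix[2] = [16, 3, 19, 8]. matrix[2] has length 4. The slice matrix[2][1:3] selects indices [1, 2] (1->3, 2->19), giving [3, 19].

[3, 19]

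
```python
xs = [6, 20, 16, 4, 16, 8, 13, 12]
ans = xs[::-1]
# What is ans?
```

xs has length 8. The slice xs[::-1] selects indices [7, 6, 5, 4, 3, 2, 1, 0] (7->12, 6->13, 5->8, 4->16, 3->4, 2->16, 1->20, 0->6), giving [12, 13, 8, 16, 4, 16, 20, 6].

[12, 13, 8, 16, 4, 16, 20, 6]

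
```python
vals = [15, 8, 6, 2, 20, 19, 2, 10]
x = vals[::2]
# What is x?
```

vals has length 8. The slice vals[::2] selects indices [0, 2, 4, 6] (0->15, 2->6, 4->20, 6->2), giving [15, 6, 20, 2].

[15, 6, 20, 2]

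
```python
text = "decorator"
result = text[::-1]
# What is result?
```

text has length 9. The slice text[::-1] selects indices [8, 7, 6, 5, 4, 3, 2, 1, 0] (8->'r', 7->'o', 6->'t', 5->'a', 4->'r', 3->'o', 2->'c', 1->'e', 0->'d'), giving 'rotaroced'.

'rotaroced'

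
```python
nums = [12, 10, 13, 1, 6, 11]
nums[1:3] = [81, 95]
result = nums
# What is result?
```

nums starts as [12, 10, 13, 1, 6, 11] (length 6). The slice nums[1:3] covers indices [1, 2] with values [10, 13]. Replacing that slice with [81, 95] (same length) produces [12, 81, 95, 1, 6, 11].

[12, 81, 95, 1, 6, 11]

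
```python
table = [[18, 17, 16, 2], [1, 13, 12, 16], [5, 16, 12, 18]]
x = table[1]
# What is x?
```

table has 3 rows. Row 1 is [1, 13, 12, 16].

[1, 13, 12, 16]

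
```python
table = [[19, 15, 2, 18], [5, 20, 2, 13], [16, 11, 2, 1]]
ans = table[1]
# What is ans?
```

table has 3 rows. Row 1 is [5, 20, 2, 13].

[5, 20, 2, 13]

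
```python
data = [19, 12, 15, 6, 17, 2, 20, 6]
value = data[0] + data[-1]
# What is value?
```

data has length 8. data[0] = 19.
data has length 8. Negative index -1 maps to positive index 8 + (-1) = 7. data[7] = 6.
Sum: 19 + 6 = 25.

25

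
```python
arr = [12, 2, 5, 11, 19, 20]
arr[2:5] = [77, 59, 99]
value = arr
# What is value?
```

arr starts as [12, 2, 5, 11, 19, 20] (length 6). The slice arr[2:5] covers indices [2, 3, 4] with values [5, 11, 19]. Replacing that slice with [77, 59, 99] (same length) produces [12, 2, 77, 59, 99, 20].

[12, 2, 77, 59, 99, 20]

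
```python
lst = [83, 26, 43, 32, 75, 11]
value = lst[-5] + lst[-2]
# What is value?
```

lst has length 6. Negative index -5 maps to positive index 6 + (-5) = 1. lst[1] = 26.
lst has length 6. Negative index -2 maps to positive index 6 + (-2) = 4. lst[4] = 75.
Sum: 26 + 75 = 101.

101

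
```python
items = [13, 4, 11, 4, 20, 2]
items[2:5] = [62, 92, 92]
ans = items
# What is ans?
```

items starts as [13, 4, 11, 4, 20, 2] (length 6). The slice items[2:5] covers indices [2, 3, 4] with values [11, 4, 20]. Replacing that slice with [62, 92, 92] (same length) produces [13, 4, 62, 92, 92, 2].

[13, 4, 62, 92, 92, 2]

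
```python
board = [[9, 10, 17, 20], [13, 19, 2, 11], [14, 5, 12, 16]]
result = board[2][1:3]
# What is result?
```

board[2] = [14, 5, 12, 16]. board[2] has length 4. The slice board[2][1:3] selects indices [1, 2] (1->5, 2->12), giving [5, 12].

[5, 12]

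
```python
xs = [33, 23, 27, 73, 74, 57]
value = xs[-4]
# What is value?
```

xs has length 6. Negative index -4 maps to positive index 6 + (-4) = 2. xs[2] = 27.

27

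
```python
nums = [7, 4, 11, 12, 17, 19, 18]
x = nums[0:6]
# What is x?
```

nums has length 7. The slice nums[0:6] selects indices [0, 1, 2, 3, 4, 5] (0->7, 1->4, 2->11, 3->12, 4->17, 5->19), giving [7, 4, 11, 12, 17, 19].

[7, 4, 11, 12, 17, 19]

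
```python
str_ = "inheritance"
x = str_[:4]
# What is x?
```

str_ has length 11. The slice str_[:4] selects indices [0, 1, 2, 3] (0->'i', 1->'n', 2->'h', 3->'e'), giving 'inhe'.

'inhe'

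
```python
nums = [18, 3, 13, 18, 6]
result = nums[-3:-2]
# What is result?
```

nums has length 5. The slice nums[-3:-2] selects indices [2] (2->13), giving [13].

[13]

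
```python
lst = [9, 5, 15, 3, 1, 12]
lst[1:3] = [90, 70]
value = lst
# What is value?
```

lst starts as [9, 5, 15, 3, 1, 12] (length 6). The slice lst[1:3] covers indices [1, 2] with values [5, 15]. Replacing that slice with [90, 70] (same length) produces [9, 90, 70, 3, 1, 12].

[9, 90, 70, 3, 1, 12]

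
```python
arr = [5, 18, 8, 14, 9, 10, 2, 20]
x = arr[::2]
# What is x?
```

arr has length 8. The slice arr[::2] selects indices [0, 2, 4, 6] (0->5, 2->8, 4->9, 6->2), giving [5, 8, 9, 2].

[5, 8, 9, 2]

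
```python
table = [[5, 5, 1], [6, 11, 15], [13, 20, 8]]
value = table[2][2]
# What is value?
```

table[2] = [13, 20, 8]. Taking column 2 of that row yields 8.

8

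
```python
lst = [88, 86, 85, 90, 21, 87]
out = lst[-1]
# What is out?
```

lst has length 6. Negative index -1 maps to positive index 6 + (-1) = 5. lst[5] = 87.

87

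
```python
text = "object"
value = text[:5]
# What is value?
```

text has length 6. The slice text[:5] selects indices [0, 1, 2, 3, 4] (0->'o', 1->'b', 2->'j', 3->'e', 4->'c'), giving 'objec'.

'objec'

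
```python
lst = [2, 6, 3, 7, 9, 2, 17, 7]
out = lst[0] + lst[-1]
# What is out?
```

lst has length 8. lst[0] = 2.
lst has length 8. Negative index -1 maps to positive index 8 + (-1) = 7. lst[7] = 7.
Sum: 2 + 7 = 9.

9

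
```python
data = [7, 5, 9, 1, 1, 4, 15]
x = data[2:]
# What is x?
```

data has length 7. The slice data[2:] selects indices [2, 3, 4, 5, 6] (2->9, 3->1, 4->1, 5->4, 6->15), giving [9, 1, 1, 4, 15].

[9, 1, 1, 4, 15]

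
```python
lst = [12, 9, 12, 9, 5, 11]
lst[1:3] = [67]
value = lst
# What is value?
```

lst starts as [12, 9, 12, 9, 5, 11] (length 6). The slice lst[1:3] covers indices [1, 2] with values [9, 12]. Replacing that slice with [67] (different length) produces [12, 67, 9, 5, 11].

[12, 67, 9, 5, 11]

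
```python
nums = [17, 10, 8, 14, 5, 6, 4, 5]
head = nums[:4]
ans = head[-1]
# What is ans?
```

nums has length 8. The slice nums[:4] selects indices [0, 1, 2, 3] (0->17, 1->10, 2->8, 3->14), giving [17, 10, 8, 14]. So head = [17, 10, 8, 14]. Then head[-1] = 14.

14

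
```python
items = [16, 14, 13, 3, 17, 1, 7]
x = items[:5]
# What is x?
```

items has length 7. The slice items[:5] selects indices [0, 1, 2, 3, 4] (0->16, 1->14, 2->13, 3->3, 4->17), giving [16, 14, 13, 3, 17].

[16, 14, 13, 3, 17]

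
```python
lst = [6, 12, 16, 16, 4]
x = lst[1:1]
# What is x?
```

lst has length 5. The slice lst[1:1] resolves to an empty index range, so the result is [].

[]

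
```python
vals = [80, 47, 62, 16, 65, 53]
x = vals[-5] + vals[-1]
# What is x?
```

vals has length 6. Negative index -5 maps to positive index 6 + (-5) = 1. vals[1] = 47.
vals has length 6. Negative index -1 maps to positive index 6 + (-1) = 5. vals[5] = 53.
Sum: 47 + 53 = 100.

100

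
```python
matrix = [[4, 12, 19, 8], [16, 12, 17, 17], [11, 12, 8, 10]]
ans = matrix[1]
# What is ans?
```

matrix has 3 rows. Row 1 is [16, 12, 17, 17].

[16, 12, 17, 17]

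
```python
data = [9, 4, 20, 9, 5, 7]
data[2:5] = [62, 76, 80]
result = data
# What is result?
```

data starts as [9, 4, 20, 9, 5, 7] (length 6). The slice data[2:5] covers indices [2, 3, 4] with values [20, 9, 5]. Replacing that slice with [62, 76, 80] (same length) produces [9, 4, 62, 76, 80, 7].

[9, 4, 62, 76, 80, 7]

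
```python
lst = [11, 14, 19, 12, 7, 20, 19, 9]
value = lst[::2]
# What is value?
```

lst has length 8. The slice lst[::2] selects indices [0, 2, 4, 6] (0->11, 2->19, 4->7, 6->19), giving [11, 19, 7, 19].

[11, 19, 7, 19]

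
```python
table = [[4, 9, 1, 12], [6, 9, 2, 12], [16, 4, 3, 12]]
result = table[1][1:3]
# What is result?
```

table[1] = [6, 9, 2, 12]. table[1] has length 4. The slice table[1][1:3] selects indices [1, 2] (1->9, 2->2), giving [9, 2].

[9, 2]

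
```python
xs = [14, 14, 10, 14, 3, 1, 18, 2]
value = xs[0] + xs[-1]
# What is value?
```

xs has length 8. xs[0] = 14.
xs has length 8. Negative index -1 maps to positive index 8 + (-1) = 7. xs[7] = 2.
Sum: 14 + 2 = 16.

16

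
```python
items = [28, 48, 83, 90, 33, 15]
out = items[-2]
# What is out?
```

items has length 6. Negative index -2 maps to positive index 6 + (-2) = 4. items[4] = 33.

33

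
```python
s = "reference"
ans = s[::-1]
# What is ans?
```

s has length 9. The slice s[::-1] selects indices [8, 7, 6, 5, 4, 3, 2, 1, 0] (8->'e', 7->'c', 6->'n', 5->'e', 4->'r', 3->'e', 2->'f', 1->'e', 0->'r'), giving 'ecnerefer'.

'ecnerefer'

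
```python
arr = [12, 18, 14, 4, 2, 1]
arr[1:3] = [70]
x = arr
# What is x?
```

arr starts as [12, 18, 14, 4, 2, 1] (length 6). The slice arr[1:3] covers indices [1, 2] with values [18, 14]. Replacing that slice with [70] (different length) produces [12, 70, 4, 2, 1].

[12, 70, 4, 2, 1]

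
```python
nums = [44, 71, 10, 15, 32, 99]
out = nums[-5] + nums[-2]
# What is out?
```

nums has length 6. Negative index -5 maps to positive index 6 + (-5) = 1. nums[1] = 71.
nums has length 6. Negative index -2 maps to positive index 6 + (-2) = 4. nums[4] = 32.
Sum: 71 + 32 = 103.

103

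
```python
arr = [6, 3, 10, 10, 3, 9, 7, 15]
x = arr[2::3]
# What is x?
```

arr has length 8. The slice arr[2::3] selects indices [2, 5] (2->10, 5->9), giving [10, 9].

[10, 9]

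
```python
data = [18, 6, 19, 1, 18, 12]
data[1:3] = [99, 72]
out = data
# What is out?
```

data starts as [18, 6, 19, 1, 18, 12] (length 6). The slice data[1:3] covers indices [1, 2] with values [6, 19]. Replacing that slice with [99, 72] (same length) produces [18, 99, 72, 1, 18, 12].

[18, 99, 72, 1, 18, 12]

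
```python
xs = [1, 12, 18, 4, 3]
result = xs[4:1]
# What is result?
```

xs has length 5. The slice xs[4:1] resolves to an empty index range, so the result is [].

[]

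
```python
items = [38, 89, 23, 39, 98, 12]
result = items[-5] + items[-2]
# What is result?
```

items has length 6. Negative index -5 maps to positive index 6 + (-5) = 1. items[1] = 89.
items has length 6. Negative index -2 maps to positive index 6 + (-2) = 4. items[4] = 98.
Sum: 89 + 98 = 187.

187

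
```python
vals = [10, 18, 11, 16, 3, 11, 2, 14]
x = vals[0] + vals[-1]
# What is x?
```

vals has length 8. vals[0] = 10.
vals has length 8. Negative index -1 maps to positive index 8 + (-1) = 7. vals[7] = 14.
Sum: 10 + 14 = 24.

24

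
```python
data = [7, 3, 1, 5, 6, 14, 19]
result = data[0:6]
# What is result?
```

data has length 7. The slice data[0:6] selects indices [0, 1, 2, 3, 4, 5] (0->7, 1->3, 2->1, 3->5, 4->6, 5->14), giving [7, 3, 1, 5, 6, 14].

[7, 3, 1, 5, 6, 14]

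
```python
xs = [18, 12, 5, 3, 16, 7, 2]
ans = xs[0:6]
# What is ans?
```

xs has length 7. The slice xs[0:6] selects indices [0, 1, 2, 3, 4, 5] (0->18, 1->12, 2->5, 3->3, 4->16, 5->7), giving [18, 12, 5, 3, 16, 7].

[18, 12, 5, 3, 16, 7]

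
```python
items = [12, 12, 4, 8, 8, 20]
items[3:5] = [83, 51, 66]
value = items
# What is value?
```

items starts as [12, 12, 4, 8, 8, 20] (length 6). The slice items[3:5] covers indices [3, 4] with values [8, 8]. Replacing that slice with [83, 51, 66] (different length) produces [12, 12, 4, 83, 51, 66, 20].

[12, 12, 4, 83, 51, 66, 20]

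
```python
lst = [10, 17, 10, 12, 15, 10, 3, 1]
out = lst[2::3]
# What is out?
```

lst has length 8. The slice lst[2::3] selects indices [2, 5] (2->10, 5->10), giving [10, 10].

[10, 10]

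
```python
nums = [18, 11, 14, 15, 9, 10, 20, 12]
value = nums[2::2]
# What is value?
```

nums has length 8. The slice nums[2::2] selects indices [2, 4, 6] (2->14, 4->9, 6->20), giving [14, 9, 20].

[14, 9, 20]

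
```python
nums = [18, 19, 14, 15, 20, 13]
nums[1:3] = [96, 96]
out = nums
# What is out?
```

nums starts as [18, 19, 14, 15, 20, 13] (length 6). The slice nums[1:3] covers indices [1, 2] with values [19, 14]. Replacing that slice with [96, 96] (same length) produces [18, 96, 96, 15, 20, 13].

[18, 96, 96, 15, 20, 13]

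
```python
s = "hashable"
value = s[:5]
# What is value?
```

s has length 8. The slice s[:5] selects indices [0, 1, 2, 3, 4] (0->'h', 1->'a', 2->'s', 3->'h', 4->'a'), giving 'hasha'.

'hasha'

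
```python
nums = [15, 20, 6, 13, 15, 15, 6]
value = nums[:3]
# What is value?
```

nums has length 7. The slice nums[:3] selects indices [0, 1, 2] (0->15, 1->20, 2->6), giving [15, 20, 6].

[15, 20, 6]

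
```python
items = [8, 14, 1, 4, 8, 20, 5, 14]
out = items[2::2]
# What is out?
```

items has length 8. The slice items[2::2] selects indices [2, 4, 6] (2->1, 4->8, 6->5), giving [1, 8, 5].

[1, 8, 5]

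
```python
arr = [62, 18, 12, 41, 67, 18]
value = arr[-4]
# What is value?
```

arr has length 6. Negative index -4 maps to positive index 6 + (-4) = 2. arr[2] = 12.

12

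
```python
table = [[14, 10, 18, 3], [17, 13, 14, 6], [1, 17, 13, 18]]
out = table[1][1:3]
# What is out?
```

table[1] = [17, 13, 14, 6]. table[1] has length 4. The slice table[1][1:3] selects indices [1, 2] (1->13, 2->14), giving [13, 14].

[13, 14]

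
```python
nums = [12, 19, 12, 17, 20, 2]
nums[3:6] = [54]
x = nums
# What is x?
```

nums starts as [12, 19, 12, 17, 20, 2] (length 6). The slice nums[3:6] covers indices [3, 4, 5] with values [17, 20, 2]. Replacing that slice with [54] (different length) produces [12, 19, 12, 54].

[12, 19, 12, 54]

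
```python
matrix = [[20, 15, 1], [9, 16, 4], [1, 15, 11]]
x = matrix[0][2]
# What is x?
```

matrix[0] = [20, 15, 1]. Taking column 2 of that row yields 1.

1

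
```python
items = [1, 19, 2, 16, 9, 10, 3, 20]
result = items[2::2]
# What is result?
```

items has length 8. The slice items[2::2] selects indices [2, 4, 6] (2->2, 4->9, 6->3), giving [2, 9, 3].

[2, 9, 3]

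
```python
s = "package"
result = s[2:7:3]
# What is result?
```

s has length 7. The slice s[2:7:3] selects indices [2, 5] (2->'c', 5->'g'), giving 'cg'.

'cg'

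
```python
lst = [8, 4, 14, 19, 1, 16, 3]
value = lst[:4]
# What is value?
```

lst has length 7. The slice lst[:4] selects indices [0, 1, 2, 3] (0->8, 1->4, 2->14, 3->19), giving [8, 4, 14, 19].

[8, 4, 14, 19]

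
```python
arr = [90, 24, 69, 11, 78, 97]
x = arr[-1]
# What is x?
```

arr has length 6. Negative index -1 maps to positive index 6 + (-1) = 5. arr[5] = 97.

97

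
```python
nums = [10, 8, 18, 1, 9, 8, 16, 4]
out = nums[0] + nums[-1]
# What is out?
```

nums has length 8. nums[0] = 10.
nums has length 8. Negative index -1 maps to positive index 8 + (-1) = 7. nums[7] = 4.
Sum: 10 + 4 = 14.

14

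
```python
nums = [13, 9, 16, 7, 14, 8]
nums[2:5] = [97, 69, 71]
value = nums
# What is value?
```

nums starts as [13, 9, 16, 7, 14, 8] (length 6). The slice nums[2:5] covers indices [2, 3, 4] with values [16, 7, 14]. Replacing that slice with [97, 69, 71] (same length) produces [13, 9, 97, 69, 71, 8].

[13, 9, 97, 69, 71, 8]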